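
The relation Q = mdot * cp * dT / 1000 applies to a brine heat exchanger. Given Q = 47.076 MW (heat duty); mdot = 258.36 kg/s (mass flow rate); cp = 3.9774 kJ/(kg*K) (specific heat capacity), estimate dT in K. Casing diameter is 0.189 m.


dT = Q * 1000 / (mdot * cp)
dT = 47.076 * 1000 / (258.36 * 3.9774)
dT = 45.812 K


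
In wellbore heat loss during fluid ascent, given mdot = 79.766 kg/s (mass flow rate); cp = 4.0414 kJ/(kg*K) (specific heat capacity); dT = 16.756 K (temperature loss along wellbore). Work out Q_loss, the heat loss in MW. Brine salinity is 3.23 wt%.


Q_loss = mdot * cp * dT
Q_loss = 79.766 * 4.0414 * 16.756
Q_loss = 5401.570 kW
Convert: 5401.570 kW * 0.001 = 5.4016 MW
Q_loss = 5.4016 MW


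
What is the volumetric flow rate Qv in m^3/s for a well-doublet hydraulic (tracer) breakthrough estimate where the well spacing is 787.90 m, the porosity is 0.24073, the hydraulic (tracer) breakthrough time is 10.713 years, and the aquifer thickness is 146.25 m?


Qv = pi*hr*phi*L^2 / (3*t_bt*365.25*86400)
Qv = pi*146.25*0.24073*787.90^2 / (3*10.713*365.25*86400)
Qv = 0.067699 m^3/s


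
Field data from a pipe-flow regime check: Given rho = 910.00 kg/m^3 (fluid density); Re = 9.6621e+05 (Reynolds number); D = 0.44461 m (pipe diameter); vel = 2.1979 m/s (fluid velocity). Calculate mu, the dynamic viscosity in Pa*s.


mu = rho * vel * D / Re
mu = 910.00 * 2.1979 * 0.44461 / 9.6621e+05
mu = 0.00092036 Pa*s


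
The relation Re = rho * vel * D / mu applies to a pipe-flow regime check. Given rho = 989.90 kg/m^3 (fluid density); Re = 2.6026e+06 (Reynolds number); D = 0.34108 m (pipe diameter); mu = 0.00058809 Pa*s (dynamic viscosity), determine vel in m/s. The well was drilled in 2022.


vel = Re * mu / (rho * D)
vel = 2.6026e+06 * 0.00058809 / (989.90 * 0.34108)
vel = 4.5332 m/s


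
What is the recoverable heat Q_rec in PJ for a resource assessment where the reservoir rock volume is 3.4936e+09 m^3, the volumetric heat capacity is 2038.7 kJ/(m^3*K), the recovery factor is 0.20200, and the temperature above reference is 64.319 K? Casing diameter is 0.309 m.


Step 1: Q_s = Vr*rhoc*dT/1e12 = 3.4936e+09*2038.7*64.319/1e12 = 458.1058 PJ
Step 2: Q_rec = Q_s * RF = 458.1058 * 0.202 = 92.537 PJ
Q_rec = 92.537 PJ


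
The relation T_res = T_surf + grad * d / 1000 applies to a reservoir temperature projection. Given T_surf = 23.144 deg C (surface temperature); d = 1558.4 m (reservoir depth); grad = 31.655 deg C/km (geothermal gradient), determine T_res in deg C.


T_res = T_surf + grad * d / 1000
T_res = 23.144 + 31.655 * 1558.4 / 1000
T_res = 72.475 deg C


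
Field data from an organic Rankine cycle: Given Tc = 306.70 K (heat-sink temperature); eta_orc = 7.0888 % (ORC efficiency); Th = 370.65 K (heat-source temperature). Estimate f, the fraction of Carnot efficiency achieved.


f = (eta_orc/100) / (1 - Tc/Th)
f = (7.0888/100) / (1 - 306.70/370.65)
f = 0.41086


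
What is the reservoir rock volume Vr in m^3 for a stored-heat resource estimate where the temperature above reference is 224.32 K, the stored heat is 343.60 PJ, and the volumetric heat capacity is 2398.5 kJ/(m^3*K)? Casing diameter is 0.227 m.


Vr = Q_s * 1e12 / (rhoc * dT)
Vr = 343.60 * 1e12 / (2398.5 * 224.32)
Vr = 6.3862e+08 m^3


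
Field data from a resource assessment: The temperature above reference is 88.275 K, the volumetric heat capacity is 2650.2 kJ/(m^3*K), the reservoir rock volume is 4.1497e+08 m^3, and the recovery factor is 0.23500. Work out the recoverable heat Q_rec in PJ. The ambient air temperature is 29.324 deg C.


Step 1: Q_s = Vr*rhoc*dT/1e12 = 4.1497e+08*2650.2*88.275/1e12 = 97.08074 PJ
Step 2: Q_rec = Q_s * RF = 97.08074 * 0.235 = 22.814 PJ
Q_rec = 22.814 PJ


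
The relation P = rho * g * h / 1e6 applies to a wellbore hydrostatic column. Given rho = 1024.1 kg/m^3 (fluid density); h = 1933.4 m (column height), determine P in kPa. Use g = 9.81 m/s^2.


P = rho * g * h / 1e6
P = 1024.1 * 9.81 * 1933.4 / 1e6
P = 19.42375 MPa
Convert: 19.42375 MPa * 1000.0 = 19424 kPa
P = 19424 kPa


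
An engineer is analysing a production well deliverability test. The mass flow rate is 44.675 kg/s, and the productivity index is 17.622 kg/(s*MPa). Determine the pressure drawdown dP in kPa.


dP = mdot * 1000 / PI
dP = 44.675 * 1000 / 17.622
dP = 2535.2 kPa


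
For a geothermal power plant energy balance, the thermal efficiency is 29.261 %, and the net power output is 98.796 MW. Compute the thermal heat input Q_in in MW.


Q_in = W_net / (eta / 100)
Q_in = 98.796 / (29.261 / 100)
Q_in = 337.64 MW


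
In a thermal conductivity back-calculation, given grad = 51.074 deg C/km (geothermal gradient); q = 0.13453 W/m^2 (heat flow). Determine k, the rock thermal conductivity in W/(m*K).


k = q / (grad / 1000)
k = 0.13453 / (51.074 / 1000)
k = 2.6340 W/(m*K)


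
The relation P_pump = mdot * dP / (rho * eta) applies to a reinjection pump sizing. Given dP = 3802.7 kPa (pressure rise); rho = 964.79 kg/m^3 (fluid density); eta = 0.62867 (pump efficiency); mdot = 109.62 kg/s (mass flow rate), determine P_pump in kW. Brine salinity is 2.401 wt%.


P_pump = mdot * dP / (rho * eta)
P_pump = 109.62 * 3802.7 / (964.79 * 0.62867)
P_pump = 687.27 kW


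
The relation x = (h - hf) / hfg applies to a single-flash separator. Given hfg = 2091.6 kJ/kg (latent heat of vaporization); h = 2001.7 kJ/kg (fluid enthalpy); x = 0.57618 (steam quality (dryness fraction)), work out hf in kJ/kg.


hf = h - x * hfg
hf = 2001.7 - 0.57618 * 2091.6
hf = 796.56 kJ/kg


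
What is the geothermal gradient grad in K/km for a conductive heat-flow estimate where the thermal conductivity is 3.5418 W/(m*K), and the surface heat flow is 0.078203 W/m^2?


grad = q * 1000 / k
grad = 0.078203 * 1000 / 3.5418
grad = 22.08002 deg C/km
Convert: 22.08002 deg C/km * 1.0 = 22.080 K/km
grad = 22.080 K/km


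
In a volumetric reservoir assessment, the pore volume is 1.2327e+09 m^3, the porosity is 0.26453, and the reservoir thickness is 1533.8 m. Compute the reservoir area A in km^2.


A = Vp / (1e6 * hr * phi)
A = 1.2327e+09 / (1e6 * 1533.8 * 0.26453)
A = 3.0382 km^2


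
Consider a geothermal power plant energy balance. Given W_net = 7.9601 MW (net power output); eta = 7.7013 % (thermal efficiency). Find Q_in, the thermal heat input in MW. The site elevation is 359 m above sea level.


Q_in = W_net / (eta / 100)
Q_in = 7.9601 / (7.7013 / 100)
Q_in = 103.36 MW


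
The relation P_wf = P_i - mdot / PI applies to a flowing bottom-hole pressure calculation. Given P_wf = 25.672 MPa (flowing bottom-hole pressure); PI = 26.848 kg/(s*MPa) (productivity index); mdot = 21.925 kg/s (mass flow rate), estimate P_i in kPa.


P_i = P_wf + mdot / PI
P_i = 25.672 + 21.925 / 26.848
P_i = 26.48863 MPa
Convert: 26.48863 MPa * 1000.0 = 26489 kPa
P_i = 26489 kPa


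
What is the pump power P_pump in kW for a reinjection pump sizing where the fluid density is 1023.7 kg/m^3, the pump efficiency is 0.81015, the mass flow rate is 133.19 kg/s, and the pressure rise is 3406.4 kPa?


P_pump = mdot * dP / (rho * eta)
P_pump = 133.19 * 3406.4 / (1023.7 * 0.81015)
P_pump = 547.05 kW


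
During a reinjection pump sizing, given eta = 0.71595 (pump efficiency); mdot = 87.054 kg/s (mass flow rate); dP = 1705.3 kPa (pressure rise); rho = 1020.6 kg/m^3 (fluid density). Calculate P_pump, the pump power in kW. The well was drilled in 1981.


P_pump = mdot * dP / (rho * eta)
P_pump = 87.054 * 1705.3 / (1020.6 * 0.71595)
P_pump = 203.17 kW


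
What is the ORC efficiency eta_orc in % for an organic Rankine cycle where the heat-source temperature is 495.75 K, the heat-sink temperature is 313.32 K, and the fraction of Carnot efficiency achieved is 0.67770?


eta_orc = (1 - Tc/Th) * f * 100
eta_orc = (1 - 313.32/495.75) * 0.67770 * 100
eta_orc = 24.939 %


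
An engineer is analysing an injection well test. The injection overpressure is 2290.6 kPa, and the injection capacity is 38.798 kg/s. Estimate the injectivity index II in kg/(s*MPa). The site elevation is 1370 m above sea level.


II = mdot * 1000 / dP
II = 38.798 * 1000 / 2290.6
II = 16.938 kg/(s*MPa)


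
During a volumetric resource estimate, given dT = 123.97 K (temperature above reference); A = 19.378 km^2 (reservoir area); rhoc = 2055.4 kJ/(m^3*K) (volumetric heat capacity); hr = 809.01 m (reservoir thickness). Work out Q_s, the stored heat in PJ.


Step 1: Vr = A*1e6*hr = 19.378*1e6*809.01 = 1.567700e+10 m^3
Step 2: Q_s = Vr*rhoc*dT/1e12 = 1.567700e+10*2055.4*123.97/1e12 = 3994.6 PJ
Q_s = 3994.6 PJ


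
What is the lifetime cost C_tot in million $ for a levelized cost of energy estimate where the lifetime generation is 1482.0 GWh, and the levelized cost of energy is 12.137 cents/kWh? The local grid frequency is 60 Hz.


C_tot = LCOE / 100 * E_tot
C_tot = 12.137 / 100 * 1482.0
C_tot = 179.87 million $


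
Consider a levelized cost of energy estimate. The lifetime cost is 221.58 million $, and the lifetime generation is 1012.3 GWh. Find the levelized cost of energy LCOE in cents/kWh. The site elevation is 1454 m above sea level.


LCOE = C_tot / E_tot * 100
LCOE = 221.58 / 1012.3 * 100
LCOE = 21.889 cents/kWh


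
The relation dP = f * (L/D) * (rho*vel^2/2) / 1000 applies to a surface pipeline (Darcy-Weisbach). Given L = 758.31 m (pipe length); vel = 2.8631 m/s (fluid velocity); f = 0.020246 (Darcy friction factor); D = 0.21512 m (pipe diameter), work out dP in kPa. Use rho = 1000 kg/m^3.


dP = f * (L/D) * (rho*vel^2/2) / 1000
dP = 0.020246 * (758.31/0.21512) * (1000*2.8631^2/2) / 1000
dP = 292.52 kPa


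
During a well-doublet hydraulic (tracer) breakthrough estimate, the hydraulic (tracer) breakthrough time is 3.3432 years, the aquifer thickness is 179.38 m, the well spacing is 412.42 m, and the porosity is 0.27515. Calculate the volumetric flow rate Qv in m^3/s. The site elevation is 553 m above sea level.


Qv = pi*hr*phi*L^2 / (3*t_bt*365.25*86400)
Qv = pi*179.38*0.27515*412.42^2 / (3*3.3432*365.25*86400)
Qv = 0.083327 m^3/s


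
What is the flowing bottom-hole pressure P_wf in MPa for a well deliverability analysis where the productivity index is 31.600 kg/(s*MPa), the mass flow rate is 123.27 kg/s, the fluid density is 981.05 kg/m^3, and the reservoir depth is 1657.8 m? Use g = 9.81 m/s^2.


Step 1: P_i = rho*g*h/1e6 = 981.05*9.81*1657.8/1e6 = 15.95483 MPa
Step 2: P_wf = P_i - mdot/PI = 15.95483 - 123.27/31.6 = 12.054 MPa
P_wf = 12.054 MPa


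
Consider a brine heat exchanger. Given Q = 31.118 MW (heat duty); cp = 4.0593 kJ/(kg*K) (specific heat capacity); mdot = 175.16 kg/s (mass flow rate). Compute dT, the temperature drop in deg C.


dT = Q * 1000 / (mdot * cp)
dT = 31.118 * 1000 / (175.16 * 4.0593)
dT = 43.76486 K
Convert (temperature difference, 1 K = 1 deg C): 43.76486 K = 43.76486 deg C
dT = 43.765 deg C


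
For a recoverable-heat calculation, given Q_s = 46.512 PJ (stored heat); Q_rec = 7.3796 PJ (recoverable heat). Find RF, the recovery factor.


RF = Q_rec / Q_s
RF = 7.3796 / 46.512
RF = 0.15866


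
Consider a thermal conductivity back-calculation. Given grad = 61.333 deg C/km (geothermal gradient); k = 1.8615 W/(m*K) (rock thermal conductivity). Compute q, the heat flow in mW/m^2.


q = k * grad / 1000
q = 1.8615 * 61.333 / 1000
q = 0.1141714 W/m^2
Convert: 0.1141714 W/m^2 * 1000.0 = 114.17 mW/m^2
q = 114.17 mW/m^2


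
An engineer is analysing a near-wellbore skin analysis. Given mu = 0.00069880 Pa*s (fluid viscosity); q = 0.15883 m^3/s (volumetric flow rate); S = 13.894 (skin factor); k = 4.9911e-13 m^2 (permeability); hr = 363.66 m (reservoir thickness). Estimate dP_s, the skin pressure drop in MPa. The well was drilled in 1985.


dP_s = S * q * mu / (2*pi*k*hr) / 1000
dP_s = 13.894 * 0.15883 * 0.00069880 / (2*pi*4.9911e-13*363.66) / 1000
dP_s = 1352.200 kPa
Convert: 1352.200 kPa * 0.001 = 1.3522 MPa
dP_s = 1.3522 MPa


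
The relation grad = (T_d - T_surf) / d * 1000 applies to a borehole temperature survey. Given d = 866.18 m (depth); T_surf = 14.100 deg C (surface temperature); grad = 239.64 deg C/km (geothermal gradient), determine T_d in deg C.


T_d = T_surf + grad * d / 1000
T_d = 14.100 + 239.64 * 866.18 / 1000
T_d = 221.67 deg C


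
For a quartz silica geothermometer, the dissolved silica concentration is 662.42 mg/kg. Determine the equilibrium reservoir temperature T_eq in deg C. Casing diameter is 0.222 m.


T_eq = 1309 / (5.19 - log10(SiO2)) - 273.15
T_eq = 1309 / (5.19 - log10(662.42)) - 273.15
T_eq = 279.43 deg C


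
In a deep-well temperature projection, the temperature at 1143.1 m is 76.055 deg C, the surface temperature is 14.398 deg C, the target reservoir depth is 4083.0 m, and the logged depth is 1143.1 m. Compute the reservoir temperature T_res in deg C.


Step 1: grad = (T_d1 - T_surf)/d1 * 1000 = (76.055 - 14.398)/1143.1 * 1000 = 53.93841 deg C/km
Step 2: T_res = T_surf + grad*d2/1000 = 14.398 + 53.93841*4083.0/1000 = 234.63 deg C
T_res = 234.63 deg C


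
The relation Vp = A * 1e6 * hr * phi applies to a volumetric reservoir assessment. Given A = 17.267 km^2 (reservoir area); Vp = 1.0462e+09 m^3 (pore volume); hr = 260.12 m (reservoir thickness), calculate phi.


phi = Vp / (A * 1e6 * hr)
phi = 1.0462e+09 / (17.267 * 1e6 * 260.12)
phi = 0.23293


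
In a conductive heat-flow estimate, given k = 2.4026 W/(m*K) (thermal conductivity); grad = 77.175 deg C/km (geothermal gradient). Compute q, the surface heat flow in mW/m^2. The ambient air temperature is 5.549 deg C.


q = k * grad / 1000
q = 2.4026 * 77.175 / 1000
q = 0.1854207 W/m^2
Convert: 0.1854207 W/m^2 * 1000.0 = 185.42 mW/m^2
q = 185.42 mW/m^2


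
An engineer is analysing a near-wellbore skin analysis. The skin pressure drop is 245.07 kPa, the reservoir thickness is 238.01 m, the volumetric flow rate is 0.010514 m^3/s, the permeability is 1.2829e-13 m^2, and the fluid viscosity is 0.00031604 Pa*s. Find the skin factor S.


S = dP_s * 1000 * 2*pi*k*hr / (q*mu)
S = 245.07 * 1000 * 2*pi*1.2829e-13*238.01 / (0.010514*0.00031604)
S = 14.150


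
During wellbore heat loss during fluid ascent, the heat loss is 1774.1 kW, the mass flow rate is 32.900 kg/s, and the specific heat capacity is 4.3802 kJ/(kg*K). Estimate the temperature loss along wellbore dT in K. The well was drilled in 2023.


dT = Q_loss / (mdot * cp)
dT = 1774.1 / (32.900 * 4.3802)
dT = 12.311 K


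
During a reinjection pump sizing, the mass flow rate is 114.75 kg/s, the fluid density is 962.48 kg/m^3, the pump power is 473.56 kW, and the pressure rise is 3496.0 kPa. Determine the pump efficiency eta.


eta = mdot * dP / (rho * P_pump)
eta = 114.75 * 3496.0 / (962.48 * 473.56)
eta = 0.88015


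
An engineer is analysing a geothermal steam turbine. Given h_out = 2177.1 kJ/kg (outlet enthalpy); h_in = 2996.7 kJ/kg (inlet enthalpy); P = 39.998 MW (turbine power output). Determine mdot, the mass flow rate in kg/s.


mdot = P * 1000 / (h_in - h_out)
mdot = 39.998 * 1000 / (2996.7 - 2177.1)
mdot = 48.802 kg/s


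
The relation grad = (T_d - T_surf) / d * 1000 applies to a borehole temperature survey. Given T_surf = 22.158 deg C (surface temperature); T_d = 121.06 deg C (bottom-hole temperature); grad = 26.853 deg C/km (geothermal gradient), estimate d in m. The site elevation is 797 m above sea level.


d = (T_d - T_surf) / grad * 1000
d = (121.06 - 22.158) / 26.853 * 1000
d = 3683.1 m


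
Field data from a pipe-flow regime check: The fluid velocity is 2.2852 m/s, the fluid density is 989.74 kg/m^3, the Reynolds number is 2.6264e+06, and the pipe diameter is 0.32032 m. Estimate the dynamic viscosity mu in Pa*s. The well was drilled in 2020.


mu = rho * vel * D / Re
mu = 989.74 * 2.2852 * 0.32032 / 2.6264e+06
mu = 0.00027585 Pa*s


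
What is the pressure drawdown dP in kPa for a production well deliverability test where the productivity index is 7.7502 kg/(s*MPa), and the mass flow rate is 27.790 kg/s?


dP = mdot * 1000 / PI
dP = 27.790 * 1000 / 7.7502
dP = 3585.7 kPa


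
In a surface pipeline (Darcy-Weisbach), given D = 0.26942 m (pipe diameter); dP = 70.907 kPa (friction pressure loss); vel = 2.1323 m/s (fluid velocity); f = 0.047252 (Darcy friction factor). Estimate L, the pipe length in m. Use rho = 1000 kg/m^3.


L = dP*1000*D / (f*rho*vel^2/2)
L = 70.907*1000*0.26942 / (0.047252*1000*2.1323^2/2)
L = 177.84 m


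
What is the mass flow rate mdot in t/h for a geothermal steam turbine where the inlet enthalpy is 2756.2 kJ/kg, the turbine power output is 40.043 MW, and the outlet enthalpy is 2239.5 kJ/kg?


mdot = P * 1000 / (h_in - h_out)
mdot = 40.043 * 1000 / (2756.2 - 2239.5)
mdot = 77.49758 kg/s
Convert: 77.49758 kg/s * 3.6 = 278.99 t/h
mdot = 278.99 t/h


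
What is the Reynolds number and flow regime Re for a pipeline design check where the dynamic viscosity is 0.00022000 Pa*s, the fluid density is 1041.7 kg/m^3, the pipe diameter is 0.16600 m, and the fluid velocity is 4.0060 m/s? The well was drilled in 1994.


Step 1: Re = rho*vel*D/mu = 1041.7*4.006*0.166/0.00022 = 3.1488e+06
Step 2: Re = 3.1488e+06 > 4000, so flow is turbulent.
Re = 3.1488e+06 (turbulent)


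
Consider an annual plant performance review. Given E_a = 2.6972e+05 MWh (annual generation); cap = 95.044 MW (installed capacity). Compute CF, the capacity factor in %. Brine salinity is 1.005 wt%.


CF = E_a / (cap * 8760) * 100
CF = 2.6972e+05 / (95.044 * 8760) * 100
CF = 32.395 %


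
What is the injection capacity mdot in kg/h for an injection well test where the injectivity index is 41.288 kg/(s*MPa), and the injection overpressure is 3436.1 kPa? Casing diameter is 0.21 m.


mdot = II * dP / 1000
mdot = 41.288 * 3436.1 / 1000
mdot = 141.8697 kg/s
Convert: 141.8697 kg/s * 3600.0 = 5.1073e+05 kg/h
mdot = 5.1073e+05 kg/h


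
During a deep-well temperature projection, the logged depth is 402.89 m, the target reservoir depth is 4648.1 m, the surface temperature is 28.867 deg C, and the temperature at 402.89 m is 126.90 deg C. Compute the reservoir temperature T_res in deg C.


Step 1: grad = (T_d1 - T_surf)/d1 * 1000 = (126.9 - 28.867)/402.89 * 1000 = 243.3245 deg C/km
Step 2: T_res = T_surf + grad*d2/1000 = 28.867 + 243.3245*4648.1/1000 = 1159.9 deg C
T_res = 1159.9 deg C


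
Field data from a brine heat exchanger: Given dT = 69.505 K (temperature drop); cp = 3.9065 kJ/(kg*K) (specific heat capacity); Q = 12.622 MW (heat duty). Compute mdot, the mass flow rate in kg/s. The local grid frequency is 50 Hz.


mdot = Q * 1000 / (cp * dT)
mdot = 12.622 * 1000 / (3.9065 * 69.505)
mdot = 46.486 kg/s


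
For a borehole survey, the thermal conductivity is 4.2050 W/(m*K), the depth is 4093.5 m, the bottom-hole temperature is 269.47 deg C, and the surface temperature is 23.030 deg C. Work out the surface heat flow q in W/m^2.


Step 1: grad = (T_d - T_surf)/d * 1000 = (269.47 - 23.03)/4093.5 * 1000 = 60.20276 deg C/km
Step 2: q = k * grad / 1000 = 4.205 * 60.20276 / 1000 = 0.25315 W/m^2
q = 0.25315 W/m^2


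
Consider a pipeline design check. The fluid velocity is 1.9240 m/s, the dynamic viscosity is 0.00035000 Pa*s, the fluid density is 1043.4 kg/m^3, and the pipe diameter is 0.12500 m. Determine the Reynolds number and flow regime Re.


Step 1: Re = rho*vel*D/mu = 1043.4*1.924*0.125/0.00035 = 7.1696e+05
Step 2: Re = 7.1696e+05 > 4000, so flow is turbulent.
Re = 7.1696e+05 (turbulent)


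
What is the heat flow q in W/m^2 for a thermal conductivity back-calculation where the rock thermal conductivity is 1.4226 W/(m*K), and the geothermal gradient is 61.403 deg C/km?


q = k * grad / 1000
q = 1.4226 * 61.403 / 1000
q = 0.087352 W/m^2


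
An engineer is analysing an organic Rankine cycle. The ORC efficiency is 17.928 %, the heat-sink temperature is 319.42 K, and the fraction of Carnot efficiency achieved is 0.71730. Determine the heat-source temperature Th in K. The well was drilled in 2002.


Th = Tc / (1 - (eta_orc/100)/f)
Th = 319.42 / (1 - (17.928/100)/0.71730)
Th = 425.86 K


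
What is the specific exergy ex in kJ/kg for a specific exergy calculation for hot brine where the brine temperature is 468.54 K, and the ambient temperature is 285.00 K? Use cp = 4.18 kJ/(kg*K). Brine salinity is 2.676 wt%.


ex = cp * ((T_b - T_0) - T_0 * ln(T_b/T_0))
ex = 4.18 * ((468.54 - 285.00) - 285.00 * ln(468.54/285.00))
ex = 174.96 kJ/kg


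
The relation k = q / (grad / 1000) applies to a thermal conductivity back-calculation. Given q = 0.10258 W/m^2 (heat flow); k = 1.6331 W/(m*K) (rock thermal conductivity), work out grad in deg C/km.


grad = q / k * 1000
grad = 0.10258 / 1.6331 * 1000
grad = 62.813 deg C/km


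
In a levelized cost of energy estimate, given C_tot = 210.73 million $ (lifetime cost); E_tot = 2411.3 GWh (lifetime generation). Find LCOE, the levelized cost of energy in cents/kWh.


LCOE = C_tot / E_tot * 100
LCOE = 210.73 / 2411.3 * 100
LCOE = 8.7393 cents/kWh


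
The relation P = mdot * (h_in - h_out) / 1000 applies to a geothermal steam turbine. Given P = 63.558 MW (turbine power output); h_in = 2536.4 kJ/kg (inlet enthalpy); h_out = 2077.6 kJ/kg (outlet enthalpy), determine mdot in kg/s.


mdot = P * 1000 / (h_in - h_out)
mdot = 63.558 * 1000 / (2536.4 - 2077.6)
mdot = 138.53 kg/s


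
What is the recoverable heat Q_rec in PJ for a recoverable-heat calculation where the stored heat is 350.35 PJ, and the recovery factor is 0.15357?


Q_rec = Q_s * RF
Q_rec = 350.35 * 0.15357
Q_rec = 53.803 PJ


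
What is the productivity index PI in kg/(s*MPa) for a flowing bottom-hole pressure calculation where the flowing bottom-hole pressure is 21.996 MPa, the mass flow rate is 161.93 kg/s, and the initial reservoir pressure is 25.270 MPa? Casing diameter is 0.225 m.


PI = mdot / (P_i - P_wf)
PI = 161.93 / (25.270 - 21.996)
PI = 49.459 kg/(s*MPa)


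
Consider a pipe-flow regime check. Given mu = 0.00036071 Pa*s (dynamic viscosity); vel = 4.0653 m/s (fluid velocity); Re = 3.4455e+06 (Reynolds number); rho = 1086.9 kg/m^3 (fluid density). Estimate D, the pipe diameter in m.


D = Re * mu / (rho * vel)
D = 3.4455e+06 * 0.00036071 / (1086.9 * 4.0653)
D = 0.28127 m


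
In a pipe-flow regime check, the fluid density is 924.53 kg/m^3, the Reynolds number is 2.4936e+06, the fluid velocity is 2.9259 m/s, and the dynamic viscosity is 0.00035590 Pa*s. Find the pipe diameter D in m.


D = Re * mu / (rho * vel)
D = 2.4936e+06 * 0.00035590 / (924.53 * 2.9259)
D = 0.32808 m


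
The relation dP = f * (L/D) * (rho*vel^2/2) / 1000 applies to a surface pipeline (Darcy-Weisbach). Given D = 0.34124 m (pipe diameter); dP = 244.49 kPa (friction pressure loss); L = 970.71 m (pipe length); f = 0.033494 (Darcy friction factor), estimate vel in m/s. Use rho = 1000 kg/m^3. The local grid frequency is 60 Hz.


vel = sqrt(dP*1000*2*D / (f*L*rho))
vel = sqrt(244.49*1000*2*0.34124 / (0.033494*970.71*1000))
vel = 2.2654 m/s


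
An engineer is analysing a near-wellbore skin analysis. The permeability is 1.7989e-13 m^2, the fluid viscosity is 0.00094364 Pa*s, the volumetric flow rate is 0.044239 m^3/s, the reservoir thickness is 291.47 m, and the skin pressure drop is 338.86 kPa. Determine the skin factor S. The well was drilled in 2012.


S = dP_s * 1000 * 2*pi*k*hr / (q*mu)
S = 338.86 * 1000 * 2*pi*1.7989e-13*291.47 / (0.044239*0.00094364)
S = 2.6742


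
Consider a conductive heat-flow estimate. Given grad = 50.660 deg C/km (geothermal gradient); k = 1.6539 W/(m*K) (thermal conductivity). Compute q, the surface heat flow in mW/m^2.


q = k * grad / 1000
q = 1.6539 * 50.660 / 1000
q = 0.08378657 W/m^2
Convert: 0.08378657 W/m^2 * 1000.0 = 83.787 mW/m^2
q = 83.787 mW/m^2


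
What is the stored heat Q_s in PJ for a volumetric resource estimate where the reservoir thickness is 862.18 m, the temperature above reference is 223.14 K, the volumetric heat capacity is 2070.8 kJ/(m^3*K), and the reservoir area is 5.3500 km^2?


Step 1: Vr = A*1e6*hr = 5.35*1e6*862.18 = 4.612663e+09 m^3
Step 2: Q_s = Vr*rhoc*dT/1e12 = 4.612663e+09*2070.8*223.14/1e12 = 2131.4 PJ
Q_s = 2131.4 PJ


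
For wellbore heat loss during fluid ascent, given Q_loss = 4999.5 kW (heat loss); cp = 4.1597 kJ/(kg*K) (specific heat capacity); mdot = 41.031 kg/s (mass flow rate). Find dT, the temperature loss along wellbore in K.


dT = Q_loss / (mdot * cp)
dT = 4999.5 / (41.031 * 4.1597)
dT = 29.292 K


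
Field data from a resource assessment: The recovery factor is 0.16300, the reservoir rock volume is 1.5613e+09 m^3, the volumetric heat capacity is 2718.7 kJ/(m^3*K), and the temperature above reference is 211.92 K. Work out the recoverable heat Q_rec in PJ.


Step 1: Q_s = Vr*rhoc*dT/1e12 = 1.5613e+09*2718.7*211.92/1e12 = 899.5382 PJ
Step 2: Q_rec = Q_s * RF = 899.5382 * 0.163 = 146.62 PJ
Q_rec = 146.62 PJ


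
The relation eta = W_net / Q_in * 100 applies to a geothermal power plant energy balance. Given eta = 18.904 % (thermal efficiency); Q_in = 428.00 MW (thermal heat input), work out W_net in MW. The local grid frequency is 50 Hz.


W_net = eta / 100 * Q_in
W_net = 18.904 / 100 * 428.00
W_net = 80.909 MW


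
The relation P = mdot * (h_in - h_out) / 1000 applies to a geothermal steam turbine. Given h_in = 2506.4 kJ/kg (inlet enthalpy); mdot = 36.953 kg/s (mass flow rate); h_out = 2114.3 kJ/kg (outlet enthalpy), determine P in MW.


P = mdot * (h_in - h_out) / 1000
P = 36.953 * (2506.4 - 2114.3) / 1000
P = 14.489 MW


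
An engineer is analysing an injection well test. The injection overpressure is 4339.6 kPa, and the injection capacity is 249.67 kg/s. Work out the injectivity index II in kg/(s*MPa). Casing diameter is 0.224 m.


II = mdot * 1000 / dP
II = 249.67 * 1000 / 4339.6
II = 57.533 kg/(s*MPa)


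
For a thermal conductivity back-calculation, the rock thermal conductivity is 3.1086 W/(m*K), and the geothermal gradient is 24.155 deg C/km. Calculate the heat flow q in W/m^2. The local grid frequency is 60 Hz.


q = k * grad / 1000
q = 3.1086 * 24.155 / 1000
q = 0.075088 W/m^2


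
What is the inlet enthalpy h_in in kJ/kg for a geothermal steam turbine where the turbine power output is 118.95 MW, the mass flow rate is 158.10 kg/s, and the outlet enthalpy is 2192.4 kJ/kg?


h_in = h_out + P * 1000 / mdot
h_in = 2192.4 + 118.95 * 1000 / 158.10
h_in = 2944.8 kJ/kg


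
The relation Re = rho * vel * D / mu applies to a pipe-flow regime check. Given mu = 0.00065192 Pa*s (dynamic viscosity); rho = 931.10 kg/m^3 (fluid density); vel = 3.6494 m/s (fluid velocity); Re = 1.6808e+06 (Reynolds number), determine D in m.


D = Re * mu / (rho * vel)
D = 1.6808e+06 * 0.00065192 / (931.10 * 3.6494)
D = 0.32247 m


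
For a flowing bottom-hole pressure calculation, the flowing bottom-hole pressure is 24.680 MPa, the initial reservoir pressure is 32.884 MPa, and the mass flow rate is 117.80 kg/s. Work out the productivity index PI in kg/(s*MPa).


PI = mdot / (P_i - P_wf)
PI = 117.80 / (32.884 - 24.680)
PI = 14.359 kg/(s*MPa)


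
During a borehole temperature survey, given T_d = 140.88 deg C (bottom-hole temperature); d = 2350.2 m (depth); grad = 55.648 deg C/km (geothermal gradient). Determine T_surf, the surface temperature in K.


T_surf = T_d - grad * d / 1000
T_surf = 140.88 - 55.648 * 2350.2 / 1000
T_surf = 10.09607 deg C
Convert to K: 10.09607 + 273.15 = 283.25 K
T_surf = 283.25 K


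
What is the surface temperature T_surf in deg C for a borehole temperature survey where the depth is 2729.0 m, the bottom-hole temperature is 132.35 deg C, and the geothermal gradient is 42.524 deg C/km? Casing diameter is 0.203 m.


T_surf = T_d - grad * d / 1000
T_surf = 132.35 - 42.524 * 2729.0 / 1000
T_surf = 16.302 deg C


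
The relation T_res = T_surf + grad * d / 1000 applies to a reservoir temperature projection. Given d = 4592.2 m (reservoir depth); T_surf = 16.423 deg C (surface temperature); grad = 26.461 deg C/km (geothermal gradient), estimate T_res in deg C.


T_res = T_surf + grad * d / 1000
T_res = 16.423 + 26.461 * 4592.2 / 1000
T_res = 137.94 deg C


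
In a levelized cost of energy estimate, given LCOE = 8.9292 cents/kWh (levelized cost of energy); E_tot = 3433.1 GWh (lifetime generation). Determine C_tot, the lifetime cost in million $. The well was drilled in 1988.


C_tot = LCOE / 100 * E_tot
C_tot = 8.9292 / 100 * 3433.1
C_tot = 306.55 million $


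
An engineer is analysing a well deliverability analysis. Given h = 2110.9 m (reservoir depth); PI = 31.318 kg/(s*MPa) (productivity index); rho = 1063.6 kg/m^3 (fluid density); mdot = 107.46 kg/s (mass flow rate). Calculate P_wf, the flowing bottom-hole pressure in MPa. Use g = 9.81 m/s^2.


Step 1: P_i = rho*g*h/1e6 = 1063.6*9.81*2110.9/1e6 = 22.02495 MPa
Step 2: P_wf = P_i - mdot/PI = 22.02495 - 107.46/31.318 = 18.594 MPa
P_wf = 18.594 MPa


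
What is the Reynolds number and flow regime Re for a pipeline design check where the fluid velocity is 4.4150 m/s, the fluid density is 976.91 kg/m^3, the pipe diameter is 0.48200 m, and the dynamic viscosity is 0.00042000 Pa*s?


Step 1: Re = rho*vel*D/mu = 976.91*4.415*0.482/0.00042 = 4.9497e+06
Step 2: Re = 4.9497e+06 > 4000, so flow is turbulent.
Re = 4.9497e+06 (turbulent)


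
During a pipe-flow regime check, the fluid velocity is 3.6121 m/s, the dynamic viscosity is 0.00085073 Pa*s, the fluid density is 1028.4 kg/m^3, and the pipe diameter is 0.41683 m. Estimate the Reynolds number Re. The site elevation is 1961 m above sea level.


Re = rho * vel * D / mu
Re = 1028.4 * 3.6121 * 0.41683 / 0.00085073
Re = 1.8201e+06


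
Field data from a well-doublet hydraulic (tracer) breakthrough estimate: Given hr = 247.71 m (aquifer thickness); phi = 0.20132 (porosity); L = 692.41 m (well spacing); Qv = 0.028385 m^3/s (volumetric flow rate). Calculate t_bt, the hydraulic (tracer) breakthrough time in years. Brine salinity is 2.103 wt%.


t_bt = pi * hr * phi * L^2 / (3 * Qv) / (365.25*86400)
t_bt = pi * 247.71 * 0.20132 * 692.41^2 / (3 * 0.028385) / (365.25*86400)
t_bt = 27.951 years


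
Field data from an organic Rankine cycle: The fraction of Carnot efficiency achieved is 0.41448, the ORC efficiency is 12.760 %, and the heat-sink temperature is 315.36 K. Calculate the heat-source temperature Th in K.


Th = Tc / (1 - (eta_orc/100)/f)
Th = 315.36 / (1 - (12.760/100)/0.41448)
Th = 455.63 K


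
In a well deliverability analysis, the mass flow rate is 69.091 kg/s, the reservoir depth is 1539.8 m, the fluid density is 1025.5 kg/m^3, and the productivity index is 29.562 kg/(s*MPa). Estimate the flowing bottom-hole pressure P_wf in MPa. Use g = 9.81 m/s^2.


Step 1: P_i = rho*g*h/1e6 = 1025.5*9.81*1539.8/1e6 = 15.49063 MPa
Step 2: P_wf = P_i - mdot/PI = 15.49063 - 69.091/29.562 = 13.153 MPa
P_wf = 13.153 MPa


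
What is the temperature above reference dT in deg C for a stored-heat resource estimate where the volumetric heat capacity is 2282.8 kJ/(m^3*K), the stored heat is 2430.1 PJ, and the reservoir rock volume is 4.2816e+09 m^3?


dT = Q_s * 1e12 / (Vr * rhoc)
dT = 2430.1 * 1e12 / (4.2816e+09 * 2282.8)
dT = 248.6281 K
Convert (temperature difference, 1 K = 1 deg C): 248.6281 K = 248.6281 deg C
dT = 248.63 deg C


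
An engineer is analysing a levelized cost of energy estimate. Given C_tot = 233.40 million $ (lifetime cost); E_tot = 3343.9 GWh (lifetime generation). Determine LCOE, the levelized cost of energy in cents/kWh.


LCOE = C_tot / E_tot * 100
LCOE = 233.40 / 3343.9 * 100
LCOE = 6.9799 cents/kWh


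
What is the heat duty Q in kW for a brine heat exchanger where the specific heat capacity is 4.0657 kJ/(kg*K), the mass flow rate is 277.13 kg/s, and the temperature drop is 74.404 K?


Q = mdot * cp * dT / 1000
Q = 277.13 * 4.0657 * 74.404 / 1000
Q = 83.83303 MW
Convert: 83.83303 MW * 1000.0 = 83833 kW
Q = 83833 kW


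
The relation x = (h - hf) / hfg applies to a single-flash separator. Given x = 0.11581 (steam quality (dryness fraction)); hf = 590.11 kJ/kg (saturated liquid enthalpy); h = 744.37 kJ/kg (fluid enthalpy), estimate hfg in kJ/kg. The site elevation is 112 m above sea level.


hfg = (h - hf) / x
hfg = (744.37 - 590.11) / 0.11581
hfg = 1332.0 kJ/kg


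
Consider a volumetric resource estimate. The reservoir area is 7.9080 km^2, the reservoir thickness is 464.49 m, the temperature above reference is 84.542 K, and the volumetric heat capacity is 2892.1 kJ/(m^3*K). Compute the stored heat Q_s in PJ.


Step 1: Vr = A*1e6*hr = 7.908*1e6*464.49 = 3.673187e+09 m^3
Step 2: Q_s = Vr*rhoc*dT/1e12 = 3.673187e+09*2892.1*84.542/1e12 = 898.11 PJ
Q_s = 898.11 PJ


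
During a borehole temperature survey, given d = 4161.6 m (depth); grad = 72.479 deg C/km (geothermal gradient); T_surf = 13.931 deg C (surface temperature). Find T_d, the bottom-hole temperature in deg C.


T_d = T_surf + grad * d / 1000
T_d = 13.931 + 72.479 * 4161.6 / 1000
T_d = 315.56 deg C


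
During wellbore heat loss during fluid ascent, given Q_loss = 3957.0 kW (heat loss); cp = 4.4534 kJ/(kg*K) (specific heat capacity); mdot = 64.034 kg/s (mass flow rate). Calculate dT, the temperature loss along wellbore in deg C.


dT = Q_loss / (mdot * cp)
dT = 3957.0 / (64.034 * 4.4534)
dT = 13.87598 K
Convert (temperature difference, 1 K = 1 deg C): 13.87598 K = 13.87598 deg C
dT = 13.876 deg C


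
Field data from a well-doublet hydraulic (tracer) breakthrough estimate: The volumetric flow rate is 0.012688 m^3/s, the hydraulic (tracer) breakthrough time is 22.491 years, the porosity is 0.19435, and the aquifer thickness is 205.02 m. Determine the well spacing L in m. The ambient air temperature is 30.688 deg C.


L = sqrt(t_bt*365.25*86400*3*Qv / (pi*hr*phi))
L = sqrt(22.491*365.25*86400*3*0.012688 / (pi*205.02*0.19435))
L = 464.57 m


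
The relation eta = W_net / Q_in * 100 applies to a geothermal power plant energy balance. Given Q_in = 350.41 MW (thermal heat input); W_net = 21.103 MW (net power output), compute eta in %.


eta = W_net / Q_in * 100
eta = 21.103 / 350.41 * 100
eta = 6.0224 %


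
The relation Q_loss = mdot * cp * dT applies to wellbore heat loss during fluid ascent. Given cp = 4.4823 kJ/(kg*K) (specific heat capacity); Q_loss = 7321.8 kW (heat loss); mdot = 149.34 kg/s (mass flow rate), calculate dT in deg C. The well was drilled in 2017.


dT = Q_loss / (mdot * cp)
dT = 7321.8 / (149.34 * 4.4823)
dT = 10.93807 K
Convert (temperature difference, 1 K = 1 deg C): 10.93807 K = 10.93807 deg C
dT = 10.938 deg C


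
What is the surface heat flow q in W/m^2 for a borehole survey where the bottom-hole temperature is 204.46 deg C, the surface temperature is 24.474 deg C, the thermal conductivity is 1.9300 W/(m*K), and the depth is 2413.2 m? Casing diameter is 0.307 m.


Step 1: grad = (T_d - T_surf)/d * 1000 = (204.46 - 24.474)/2413.2 * 1000 = 74.58395 deg C/km
Step 2: q = k * grad / 1000 = 1.93 * 74.58395 / 1000 = 0.14395 W/m^2
q = 0.14395 W/m^2


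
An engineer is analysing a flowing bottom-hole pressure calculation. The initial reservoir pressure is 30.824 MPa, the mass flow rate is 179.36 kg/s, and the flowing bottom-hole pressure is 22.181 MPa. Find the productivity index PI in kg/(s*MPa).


PI = mdot / (P_i - P_wf)
PI = 179.36 / (30.824 - 22.181)
PI = 20.752 kg/(s*MPa)


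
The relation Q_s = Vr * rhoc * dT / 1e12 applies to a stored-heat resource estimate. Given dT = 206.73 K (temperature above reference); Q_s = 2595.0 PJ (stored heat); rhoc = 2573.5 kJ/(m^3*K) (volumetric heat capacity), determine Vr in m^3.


Vr = Q_s * 1e12 / (rhoc * dT)
Vr = 2595.0 * 1e12 / (2573.5 * 206.73)
Vr = 4.8776e+09 m^3


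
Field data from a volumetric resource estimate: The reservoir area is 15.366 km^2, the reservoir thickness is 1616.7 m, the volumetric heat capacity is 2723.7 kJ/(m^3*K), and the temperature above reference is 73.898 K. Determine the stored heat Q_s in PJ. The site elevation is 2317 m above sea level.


Step 1: Vr = A*1e6*hr = 15.366*1e6*1616.7 = 2.484221e+10 m^3
Step 2: Q_s = Vr*rhoc*dT/1e12 = 2.484221e+10*2723.7*73.898/1e12 = 5000.1 PJ
Q_s = 5000.1 PJ


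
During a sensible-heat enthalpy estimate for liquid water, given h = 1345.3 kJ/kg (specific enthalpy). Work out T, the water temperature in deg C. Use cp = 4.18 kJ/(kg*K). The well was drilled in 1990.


T = h / cp
T = 1345.3 / 4.18
T = 321.84 deg C


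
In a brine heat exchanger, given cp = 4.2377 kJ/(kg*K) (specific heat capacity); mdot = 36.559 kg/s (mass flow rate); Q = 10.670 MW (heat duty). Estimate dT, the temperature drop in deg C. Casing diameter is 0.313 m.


dT = Q * 1000 / (mdot * cp)
dT = 10.670 * 1000 / (36.559 * 4.2377)
dT = 68.87156 K
Convert (temperature difference, 1 K = 1 deg C): 68.87156 K = 68.87156 deg C
dT = 68.872 deg C


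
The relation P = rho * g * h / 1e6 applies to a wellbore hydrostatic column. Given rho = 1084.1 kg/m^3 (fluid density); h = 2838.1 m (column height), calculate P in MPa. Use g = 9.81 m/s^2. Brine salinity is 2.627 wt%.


P = rho * g * h / 1e6
P = 1084.1 * 9.81 * 2838.1 / 1e6
P = 30.183 MPa


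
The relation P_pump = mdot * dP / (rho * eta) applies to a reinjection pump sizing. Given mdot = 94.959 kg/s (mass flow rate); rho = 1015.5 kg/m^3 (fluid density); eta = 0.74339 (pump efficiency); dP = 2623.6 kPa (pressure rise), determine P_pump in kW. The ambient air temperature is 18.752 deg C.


P_pump = mdot * dP / (rho * eta)
P_pump = 94.959 * 2623.6 / (1015.5 * 0.74339)
P_pump = 330.02 kW


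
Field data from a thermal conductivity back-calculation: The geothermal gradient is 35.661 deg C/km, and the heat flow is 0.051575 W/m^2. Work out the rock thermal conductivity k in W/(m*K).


k = q / (grad / 1000)
k = 0.051575 / (35.661 / 1000)
k = 1.4463 W/(m*K)


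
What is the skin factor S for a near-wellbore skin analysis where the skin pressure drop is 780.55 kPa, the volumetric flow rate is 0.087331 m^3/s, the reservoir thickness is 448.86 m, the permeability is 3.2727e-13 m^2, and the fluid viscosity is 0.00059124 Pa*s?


S = dP_s * 1000 * 2*pi*k*hr / (q*mu)
S = 780.55 * 1000 * 2*pi*3.2727e-13*448.86 / (0.087331*0.00059124)
S = 13.953


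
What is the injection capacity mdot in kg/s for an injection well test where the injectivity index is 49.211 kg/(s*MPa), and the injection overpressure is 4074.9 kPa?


mdot = II * dP / 1000
mdot = 49.211 * 4074.9 / 1000
mdot = 200.53 kg/s


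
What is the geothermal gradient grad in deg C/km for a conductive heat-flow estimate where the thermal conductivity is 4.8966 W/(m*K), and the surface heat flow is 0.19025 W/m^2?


grad = q * 1000 / k
grad = 0.19025 * 1000 / 4.8966
grad = 38.853 deg C/km


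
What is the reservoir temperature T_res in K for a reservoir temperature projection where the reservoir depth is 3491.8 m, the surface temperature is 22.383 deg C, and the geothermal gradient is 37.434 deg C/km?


T_res = T_surf + grad * d / 1000
T_res = 22.383 + 37.434 * 3491.8 / 1000
T_res = 153.0950 deg C
Convert to K: 153.0950 + 273.15 = 426.25 K
T_res = 426.25 K


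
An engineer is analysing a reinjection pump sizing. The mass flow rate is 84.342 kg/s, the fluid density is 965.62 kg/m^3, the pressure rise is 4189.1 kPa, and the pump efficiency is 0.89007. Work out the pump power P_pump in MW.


P_pump = mdot * dP / (rho * eta)
P_pump = 84.342 * 4189.1 / (965.62 * 0.89007)
P_pump = 411.0874 kW
Convert: 411.0874 kW * 0.001 = 0.41109 MW
P_pump = 0.41109 MW


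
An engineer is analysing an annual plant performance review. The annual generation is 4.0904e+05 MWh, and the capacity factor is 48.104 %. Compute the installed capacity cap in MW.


cap = E_a / (CF/100 * 8760)
cap = 4.0904e+05 / (48.104/100 * 8760)
cap = 97.069 MW


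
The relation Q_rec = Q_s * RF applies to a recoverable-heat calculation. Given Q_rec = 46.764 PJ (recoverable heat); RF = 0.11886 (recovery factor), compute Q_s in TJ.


Q_s = Q_rec / RF
Q_s = 46.764 / 0.11886
Q_s = 393.4377 PJ
Convert: 393.4377 PJ * 1000.0 = 3.9344e+05 TJ
Q_s = 3.9344e+05 TJ
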